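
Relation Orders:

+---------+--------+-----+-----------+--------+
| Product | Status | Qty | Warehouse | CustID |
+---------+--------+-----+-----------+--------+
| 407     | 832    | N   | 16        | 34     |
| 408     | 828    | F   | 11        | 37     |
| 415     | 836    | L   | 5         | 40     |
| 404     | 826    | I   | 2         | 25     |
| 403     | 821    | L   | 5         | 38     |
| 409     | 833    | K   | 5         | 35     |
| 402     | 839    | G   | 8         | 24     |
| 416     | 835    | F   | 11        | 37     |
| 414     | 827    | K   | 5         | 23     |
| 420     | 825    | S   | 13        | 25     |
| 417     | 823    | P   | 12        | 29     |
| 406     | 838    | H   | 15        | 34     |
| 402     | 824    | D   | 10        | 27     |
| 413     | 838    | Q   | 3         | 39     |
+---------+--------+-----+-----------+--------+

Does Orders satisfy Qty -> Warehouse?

Yes

Qty=N: 1 row → Warehouse = 16 ✓
Qty=F: 2 rows → Warehouse = 11, 11 ✓
Qty=L: 2 rows → Warehouse = 5, 5 ✓
Qty=I: 1 row → Warehouse = 2 ✓
Qty=K: 2 rows → Warehouse = 5, 5 ✓
Qty=G: 1 row → Warehouse = 8 ✓
Qty=S: 1 row → Warehouse = 13 ✓
Qty=P: 1 row → Warehouse = 12 ✓
Qty=H: 1 row → Warehouse = 15 ✓
Qty=D: 1 row → Warehouse = 10 ✓
Qty=Q: 1 row → Warehouse = 3 ✓
Every Qty value is associated with a single Warehouse value, so Qty -> Warehouse holds.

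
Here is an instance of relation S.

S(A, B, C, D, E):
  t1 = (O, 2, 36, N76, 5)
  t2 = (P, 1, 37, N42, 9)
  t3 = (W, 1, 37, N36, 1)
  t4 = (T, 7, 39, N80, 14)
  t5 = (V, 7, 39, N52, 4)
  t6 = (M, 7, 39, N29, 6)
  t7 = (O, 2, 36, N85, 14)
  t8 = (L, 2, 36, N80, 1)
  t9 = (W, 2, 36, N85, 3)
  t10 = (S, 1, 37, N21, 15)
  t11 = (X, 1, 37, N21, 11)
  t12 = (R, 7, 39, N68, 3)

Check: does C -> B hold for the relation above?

Yes

C=36: rows 1, 7, 8, 9 → B = 2, 2, 2, 2 ✓
C=37: rows 2, 3, 10, 11 → B = 1, 1, 1, 1 ✓
C=39: rows 4, 5, 6, 12 → B = 7, 7, 7, 7 ✓
Every C value is associated with a single B value, so C -> B holds.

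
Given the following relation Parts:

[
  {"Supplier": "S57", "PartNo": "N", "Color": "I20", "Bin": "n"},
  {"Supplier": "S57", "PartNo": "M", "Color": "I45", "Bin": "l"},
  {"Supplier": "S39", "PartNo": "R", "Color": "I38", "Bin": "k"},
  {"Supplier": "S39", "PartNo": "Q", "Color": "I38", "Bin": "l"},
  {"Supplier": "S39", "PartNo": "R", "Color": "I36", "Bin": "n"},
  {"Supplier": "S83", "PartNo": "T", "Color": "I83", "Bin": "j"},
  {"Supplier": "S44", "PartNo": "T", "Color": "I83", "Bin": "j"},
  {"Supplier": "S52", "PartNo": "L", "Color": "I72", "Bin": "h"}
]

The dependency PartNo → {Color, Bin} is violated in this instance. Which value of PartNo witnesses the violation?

R

PartNo=N: 1 row → {Color,Bin} = (I20, n) ✓
PartNo=M: 1 row → {Color,Bin} = (I45, l) ✓
PartNo=R: 2 rows → {Color,Bin} takes values {(I38, k), (I36, n)} — violation
PartNo=Q: 1 row → {Color,Bin} = (I38, l) ✓
PartNo=T: 2 rows → {Color,Bin} = (I83, j), (I83, j) ✓
PartNo=L: 1 row → {Color,Bin} = (I72, h) ✓
The only PartNo value with inconsistent RHS is PartNo=R.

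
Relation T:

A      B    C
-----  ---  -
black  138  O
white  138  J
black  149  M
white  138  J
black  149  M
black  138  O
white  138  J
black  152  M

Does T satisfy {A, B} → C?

Yes

(A=black, B=138): 2 rows → C = O, O ✓
(A=white, B=138): 3 rows → C = J, J, J ✓
(A=black, B=149): 2 rows → C = M, M ✓
(A=black, B=152): 1 row → C = M ✓
Every {A, B} value is associated with a single C value, so {A, B} → C holds.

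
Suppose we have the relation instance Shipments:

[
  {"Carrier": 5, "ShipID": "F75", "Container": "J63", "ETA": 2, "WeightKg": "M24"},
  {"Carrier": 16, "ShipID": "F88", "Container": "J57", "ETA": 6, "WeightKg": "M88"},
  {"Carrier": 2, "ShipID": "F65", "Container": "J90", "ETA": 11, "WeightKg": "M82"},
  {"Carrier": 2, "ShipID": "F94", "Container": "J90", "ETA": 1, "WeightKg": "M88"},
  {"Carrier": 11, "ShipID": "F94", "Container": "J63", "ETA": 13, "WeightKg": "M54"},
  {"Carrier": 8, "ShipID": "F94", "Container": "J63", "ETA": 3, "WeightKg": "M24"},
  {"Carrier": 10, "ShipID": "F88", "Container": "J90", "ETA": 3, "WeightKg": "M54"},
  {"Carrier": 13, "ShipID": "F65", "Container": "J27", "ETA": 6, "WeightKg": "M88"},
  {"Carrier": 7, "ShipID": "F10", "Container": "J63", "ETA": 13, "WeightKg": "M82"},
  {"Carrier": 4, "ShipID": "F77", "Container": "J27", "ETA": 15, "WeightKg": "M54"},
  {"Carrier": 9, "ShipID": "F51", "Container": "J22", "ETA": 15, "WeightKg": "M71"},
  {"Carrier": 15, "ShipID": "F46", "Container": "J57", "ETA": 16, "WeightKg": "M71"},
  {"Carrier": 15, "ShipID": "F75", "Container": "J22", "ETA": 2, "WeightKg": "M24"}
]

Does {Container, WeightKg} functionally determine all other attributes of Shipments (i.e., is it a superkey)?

No

Two distinct rows share (Container=J63, WeightKg=M24), so {Container, WeightKg} does not determine every attribute — not a superkey.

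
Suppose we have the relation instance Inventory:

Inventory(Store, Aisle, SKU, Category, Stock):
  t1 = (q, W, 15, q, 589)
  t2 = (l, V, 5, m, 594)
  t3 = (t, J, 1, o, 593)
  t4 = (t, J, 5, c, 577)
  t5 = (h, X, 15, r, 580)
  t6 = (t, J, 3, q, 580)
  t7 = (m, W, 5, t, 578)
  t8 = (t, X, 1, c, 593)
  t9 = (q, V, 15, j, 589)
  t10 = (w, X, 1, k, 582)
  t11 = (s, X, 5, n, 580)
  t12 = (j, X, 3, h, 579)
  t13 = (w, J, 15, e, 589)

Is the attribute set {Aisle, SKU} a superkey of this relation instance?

No

Rows 8 and 10 have the same {Aisle, SKU} value (Aisle=X, SKU=1) but are distinct tuples, so {Aisle, SKU} does not determine every attribute — not a superkey.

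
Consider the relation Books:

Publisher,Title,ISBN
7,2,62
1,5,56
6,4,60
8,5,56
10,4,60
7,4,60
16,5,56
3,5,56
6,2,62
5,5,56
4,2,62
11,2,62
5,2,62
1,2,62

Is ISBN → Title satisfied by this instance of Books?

ISBN=62: 6 rows → Title = 2, 2, 2, 2, 2, 2 ✓
ISBN=56: 5 rows → Title = 5, 5, 5, 5, 5 ✓
ISBN=60: 3 rows → Title = 4, 4, 4 ✓
Every ISBN value is associated with a single Title value, so ISBN → Title holds.

Yes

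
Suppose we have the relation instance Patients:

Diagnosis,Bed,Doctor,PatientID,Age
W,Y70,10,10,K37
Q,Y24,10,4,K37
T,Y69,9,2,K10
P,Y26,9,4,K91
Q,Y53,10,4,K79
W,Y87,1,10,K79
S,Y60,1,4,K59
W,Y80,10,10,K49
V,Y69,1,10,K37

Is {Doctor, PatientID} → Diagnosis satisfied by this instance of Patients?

(Doctor=10, PatientID=10): 2 rows → Diagnosis = W, W ✓
(Doctor=10, PatientID=4): 2 rows → Diagnosis = Q, Q ✓
(Doctor=9, PatientID=2): 1 row → Diagnosis = T ✓
(Doctor=9, PatientID=4): 1 row → Diagnosis = P ✓
(Doctor=1, PatientID=10): 2 rows → Diagnosis takes values {W, V} — violation
(Doctor=1, PatientID=4): 1 row → Diagnosis = S ✓
Two rows agree on {Doctor, PatientID} but differ on Diagnosis, so {Doctor, PatientID} → Diagnosis does not hold.

No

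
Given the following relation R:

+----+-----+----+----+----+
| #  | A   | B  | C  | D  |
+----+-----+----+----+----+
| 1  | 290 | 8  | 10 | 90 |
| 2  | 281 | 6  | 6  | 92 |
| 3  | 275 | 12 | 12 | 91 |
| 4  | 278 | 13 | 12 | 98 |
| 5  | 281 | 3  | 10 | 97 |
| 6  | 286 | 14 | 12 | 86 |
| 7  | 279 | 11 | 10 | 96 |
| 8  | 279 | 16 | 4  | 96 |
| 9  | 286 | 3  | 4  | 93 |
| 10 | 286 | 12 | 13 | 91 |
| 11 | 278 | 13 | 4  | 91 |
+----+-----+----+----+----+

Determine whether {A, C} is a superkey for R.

All 11 rows have distinct {A, C} values, so {A, C} → (all attributes) holds and {A, C} is a superkey.

Yes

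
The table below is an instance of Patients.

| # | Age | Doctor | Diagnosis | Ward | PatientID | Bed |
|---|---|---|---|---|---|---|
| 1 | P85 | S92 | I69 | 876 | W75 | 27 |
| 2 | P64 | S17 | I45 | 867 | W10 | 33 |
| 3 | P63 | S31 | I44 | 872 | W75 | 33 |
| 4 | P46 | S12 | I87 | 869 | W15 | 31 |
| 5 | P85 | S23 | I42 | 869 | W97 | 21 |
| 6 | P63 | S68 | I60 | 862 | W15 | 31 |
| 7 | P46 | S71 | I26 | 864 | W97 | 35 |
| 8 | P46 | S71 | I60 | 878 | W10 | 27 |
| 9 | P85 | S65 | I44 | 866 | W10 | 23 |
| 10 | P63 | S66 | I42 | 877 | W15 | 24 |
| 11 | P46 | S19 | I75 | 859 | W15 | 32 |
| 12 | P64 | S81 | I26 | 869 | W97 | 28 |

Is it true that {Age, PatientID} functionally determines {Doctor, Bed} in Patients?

No

(Age=P85, PatientID=W75): row 1 → {Doctor,Bed} = (S92, 27) ✓
(Age=P64, PatientID=W10): row 2 → {Doctor,Bed} = (S17, 33) ✓
(Age=P63, PatientID=W75): row 3 → {Doctor,Bed} = (S31, 33) ✓
(Age=P46, PatientID=W15): rows 4, 11 → {Doctor,Bed} takes values {(S12, 31), (S19, 32)} — violation
(Age=P85, PatientID=W97): row 5 → {Doctor,Bed} = (S23, 21) ✓
(Age=P63, PatientID=W15): rows 6, 10 → {Doctor,Bed} takes values {(S68, 31), (S66, 24)} — violation
(Age=P46, PatientID=W97): row 7 → {Doctor,Bed} = (S71, 35) ✓
(Age=P46, PatientID=W10): row 8 → {Doctor,Bed} = (S71, 27) ✓
(Age=P85, PatientID=W10): row 9 → {Doctor,Bed} = (S65, 23) ✓
(Age=P64, PatientID=W97): row 12 → {Doctor,Bed} = (S81, 28) ✓
Two rows agree on {Age, PatientID} but differ on {Doctor, Bed}, so {Age, PatientID} -> {Doctor, Bed} does not hold.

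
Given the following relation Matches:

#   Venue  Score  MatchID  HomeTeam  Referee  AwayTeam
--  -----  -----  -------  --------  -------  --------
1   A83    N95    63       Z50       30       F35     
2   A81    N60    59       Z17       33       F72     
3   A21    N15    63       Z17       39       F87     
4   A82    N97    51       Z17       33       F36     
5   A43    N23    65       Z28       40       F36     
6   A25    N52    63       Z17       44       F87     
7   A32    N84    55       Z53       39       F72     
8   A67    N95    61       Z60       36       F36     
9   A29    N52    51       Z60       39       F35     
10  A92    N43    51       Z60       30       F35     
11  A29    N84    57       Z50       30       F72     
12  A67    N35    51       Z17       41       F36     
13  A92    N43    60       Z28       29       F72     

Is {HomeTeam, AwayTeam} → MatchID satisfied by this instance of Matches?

(HomeTeam=Z50, AwayTeam=F35): row 1 → MatchID = 63 ✓
(HomeTeam=Z17, AwayTeam=F72): row 2 → MatchID = 59 ✓
(HomeTeam=Z17, AwayTeam=F87): rows 3, 6 → MatchID = 63, 63 ✓
(HomeTeam=Z17, AwayTeam=F36): rows 4, 12 → MatchID = 51, 51 ✓
(HomeTeam=Z28, AwayTeam=F36): row 5 → MatchID = 65 ✓
(HomeTeam=Z53, AwayTeam=F72): row 7 → MatchID = 55 ✓
(HomeTeam=Z60, AwayTeam=F36): row 8 → MatchID = 61 ✓
(HomeTeam=Z60, AwayTeam=F35): rows 9, 10 → MatchID = 51, 51 ✓
(HomeTeam=Z50, AwayTeam=F72): row 11 → MatchID = 57 ✓
(HomeTeam=Z28, AwayTeam=F72): row 13 → MatchID = 60 ✓
Every {HomeTeam, AwayTeam} value is associated with a single MatchID value, so {HomeTeam, AwayTeam} → MatchID holds.

Yes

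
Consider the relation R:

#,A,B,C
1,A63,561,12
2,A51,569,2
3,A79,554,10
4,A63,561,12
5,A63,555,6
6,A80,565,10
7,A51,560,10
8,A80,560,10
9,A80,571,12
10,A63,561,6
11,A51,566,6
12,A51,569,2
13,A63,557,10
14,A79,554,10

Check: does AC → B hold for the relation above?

No

(A=A63, C=12): rows 1, 4 → B = 561, 561 ✓
(A=A51, C=2): rows 2, 12 → B = 569, 569 ✓
(A=A79, C=10): rows 3, 14 → B = 554, 554 ✓
(A=A63, C=6): rows 5, 10 → B takes values {555, 561} — violation
(A=A80, C=10): rows 6, 8 → B takes values {565, 560} — violation
(A=A51, C=10): row 7 → B = 560 ✓
(A=A80, C=12): row 9 → B = 571 ✓
(A=A51, C=6): row 11 → B = 566 ✓
(A=A63, C=10): row 13 → B = 557 ✓
Two rows agree on AC but differ on B, so AC → B does not hold.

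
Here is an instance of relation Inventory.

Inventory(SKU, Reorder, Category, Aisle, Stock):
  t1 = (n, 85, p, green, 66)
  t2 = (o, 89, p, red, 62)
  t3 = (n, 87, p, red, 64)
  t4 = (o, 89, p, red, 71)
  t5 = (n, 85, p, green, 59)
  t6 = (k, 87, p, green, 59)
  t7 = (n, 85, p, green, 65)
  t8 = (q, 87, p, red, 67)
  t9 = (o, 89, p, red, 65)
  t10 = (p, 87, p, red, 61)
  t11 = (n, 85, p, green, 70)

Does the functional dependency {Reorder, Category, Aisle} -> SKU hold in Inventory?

No

(Reorder=85, Category=p, Aisle=green): rows 1, 5, 7, 11 → SKU = n, n, n, n ✓
(Reorder=89, Category=p, Aisle=red): rows 2, 4, 9 → SKU = o, o, o ✓
(Reorder=87, Category=p, Aisle=red): rows 3, 8, 10 → SKU takes values {n, q, p} — violation
(Reorder=87, Category=p, Aisle=green): row 6 → SKU = k ✓
Two rows agree on {Reorder, Category, Aisle} but differ on SKU, so {Reorder, Category, Aisle} -> SKU does not hold.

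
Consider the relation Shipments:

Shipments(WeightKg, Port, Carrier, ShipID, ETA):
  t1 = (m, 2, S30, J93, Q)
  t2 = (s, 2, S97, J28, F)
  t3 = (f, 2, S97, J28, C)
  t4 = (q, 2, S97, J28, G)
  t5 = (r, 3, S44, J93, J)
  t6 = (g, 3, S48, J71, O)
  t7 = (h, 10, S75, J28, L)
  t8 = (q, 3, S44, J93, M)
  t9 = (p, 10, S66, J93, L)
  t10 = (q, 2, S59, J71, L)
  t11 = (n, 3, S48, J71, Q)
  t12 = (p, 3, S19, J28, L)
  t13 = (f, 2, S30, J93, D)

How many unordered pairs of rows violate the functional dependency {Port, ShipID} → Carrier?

0

(Port=2, ShipID=J93): all 2 rows agree on Carrier — 0 pairs.
(Port=2, ShipID=J28): all 3 rows agree on Carrier — 0 pairs.
(Port=3, ShipID=J93): all 2 rows agree on Carrier — 0 pairs.
(Port=3, ShipID=J71): all 2 rows agree on Carrier — 0 pairs.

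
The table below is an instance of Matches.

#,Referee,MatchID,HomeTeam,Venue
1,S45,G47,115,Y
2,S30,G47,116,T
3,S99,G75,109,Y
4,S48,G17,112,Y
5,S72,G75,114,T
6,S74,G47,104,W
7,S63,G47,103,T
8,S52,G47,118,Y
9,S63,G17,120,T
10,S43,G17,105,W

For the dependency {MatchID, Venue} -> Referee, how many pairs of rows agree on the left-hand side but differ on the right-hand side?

(MatchID=G47, Venue=Y): violating pairs (1,8) — 1 pair.
(MatchID=G47, Venue=T): violating pairs (2,7) — 1 pair.

2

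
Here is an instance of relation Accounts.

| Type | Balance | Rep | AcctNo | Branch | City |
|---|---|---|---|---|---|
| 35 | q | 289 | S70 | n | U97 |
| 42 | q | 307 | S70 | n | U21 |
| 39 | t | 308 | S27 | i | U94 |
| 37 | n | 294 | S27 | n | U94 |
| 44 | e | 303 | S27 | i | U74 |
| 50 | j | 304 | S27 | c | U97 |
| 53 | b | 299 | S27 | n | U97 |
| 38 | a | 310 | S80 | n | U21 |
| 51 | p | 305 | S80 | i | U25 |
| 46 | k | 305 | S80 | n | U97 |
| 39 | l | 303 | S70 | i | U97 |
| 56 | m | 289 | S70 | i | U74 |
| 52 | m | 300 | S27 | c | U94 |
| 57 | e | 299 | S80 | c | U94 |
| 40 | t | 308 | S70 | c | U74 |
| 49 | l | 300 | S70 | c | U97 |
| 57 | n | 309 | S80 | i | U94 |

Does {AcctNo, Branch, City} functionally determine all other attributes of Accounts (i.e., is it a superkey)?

Yes

All 17 rows have distinct {AcctNo, Branch, City} values, so {AcctNo, Branch, City} → (all attributes) holds and {AcctNo, Branch, City} is a superkey.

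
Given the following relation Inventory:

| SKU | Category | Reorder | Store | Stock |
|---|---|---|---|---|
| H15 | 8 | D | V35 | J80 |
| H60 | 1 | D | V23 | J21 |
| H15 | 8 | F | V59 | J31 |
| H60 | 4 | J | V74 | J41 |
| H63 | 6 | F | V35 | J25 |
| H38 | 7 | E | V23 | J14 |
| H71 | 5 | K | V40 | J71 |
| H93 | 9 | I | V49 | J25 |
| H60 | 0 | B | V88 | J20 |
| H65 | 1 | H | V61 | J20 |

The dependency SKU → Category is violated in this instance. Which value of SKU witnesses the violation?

H60

SKU=H15: 2 rows → Category = 8, 8 ✓
SKU=H60: 3 rows → Category takes values {1, 4, 0} — violation
SKU=H63: 1 row → Category = 6 ✓
SKU=H38: 1 row → Category = 7 ✓
SKU=H71: 1 row → Category = 5 ✓
SKU=H93: 1 row → Category = 9 ✓
SKU=H65: 1 row → Category = 1 ✓
The only SKU value with inconsistent Category is SKU=H60.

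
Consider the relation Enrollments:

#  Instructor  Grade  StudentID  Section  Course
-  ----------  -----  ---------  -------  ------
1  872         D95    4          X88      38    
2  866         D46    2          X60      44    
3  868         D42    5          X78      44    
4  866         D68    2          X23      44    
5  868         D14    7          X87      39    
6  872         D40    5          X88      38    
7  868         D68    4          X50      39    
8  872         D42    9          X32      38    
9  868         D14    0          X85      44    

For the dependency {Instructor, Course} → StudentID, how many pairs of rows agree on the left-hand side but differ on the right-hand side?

(Instructor=872, Course=38): violating pairs (1,6), (1,8), (6,8) — 3 pairs.
(Instructor=866, Course=44): all 2 rows agree on StudentID — 0 pairs.
(Instructor=868, Course=44): violating pairs (3,9) — 1 pair.
(Instructor=868, Course=39): violating pairs (5,7) — 1 pair.

5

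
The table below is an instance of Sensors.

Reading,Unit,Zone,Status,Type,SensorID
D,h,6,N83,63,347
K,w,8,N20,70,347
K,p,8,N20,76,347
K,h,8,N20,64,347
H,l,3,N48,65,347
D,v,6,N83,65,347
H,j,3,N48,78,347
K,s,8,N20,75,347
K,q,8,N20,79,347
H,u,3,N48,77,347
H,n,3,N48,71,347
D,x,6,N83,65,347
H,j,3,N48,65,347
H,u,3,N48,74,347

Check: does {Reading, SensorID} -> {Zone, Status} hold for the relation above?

Yes

(Reading=D, SensorID=347): 3 rows → {Zone,Status} = (6, N83), (6, N83), (6, N83) ✓
(Reading=K, SensorID=347): 5 rows → {Zone,Status} = (8, N20), (8, N20), (8, N20), (8, N20), (8, N20) ✓
(Reading=H, SensorID=347): 6 rows → {Zone,Status} = (3, N48), (3, N48), (3, N48), (3, N48), (3, N48), (3, N48) ✓
Every {Reading, SensorID} value is associated with a single {Zone, Status} value, so {Reading, SensorID} -> {Zone, Status} holds.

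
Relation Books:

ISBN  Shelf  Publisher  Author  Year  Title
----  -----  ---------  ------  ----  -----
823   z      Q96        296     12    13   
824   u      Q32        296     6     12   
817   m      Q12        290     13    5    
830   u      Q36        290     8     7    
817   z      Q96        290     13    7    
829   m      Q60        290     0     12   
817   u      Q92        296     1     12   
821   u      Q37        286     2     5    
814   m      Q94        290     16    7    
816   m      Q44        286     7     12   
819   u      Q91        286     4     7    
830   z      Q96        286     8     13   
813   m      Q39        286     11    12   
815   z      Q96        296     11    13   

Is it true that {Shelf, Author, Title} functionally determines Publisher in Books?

(Shelf=z, Author=296, Title=13): 2 rows → Publisher = Q96, Q96 ✓
(Shelf=u, Author=296, Title=12): 2 rows → Publisher takes values {Q32, Q92} — violation
(Shelf=m, Author=290, Title=5): 1 row → Publisher = Q12 ✓
(Shelf=u, Author=290, Title=7): 1 row → Publisher = Q36 ✓
(Shelf=z, Author=290, Title=7): 1 row → Publisher = Q96 ✓
(Shelf=m, Author=290, Title=12): 1 row → Publisher = Q60 ✓
(Shelf=u, Author=286, Title=5): 1 row → Publisher = Q37 ✓
(Shelf=m, Author=290, Title=7): 1 row → Publisher = Q94 ✓
(Shelf=m, Author=286, Title=12): 2 rows → Publisher takes values {Q44, Q39} — violation
(Shelf=u, Author=286, Title=7): 1 row → Publisher = Q91 ✓
(Shelf=z, Author=286, Title=13): 1 row → Publisher = Q96 ✓
Two rows agree on {Shelf, Author, Title} but differ on Publisher, so {Shelf, Author, Title} → Publisher does not hold.

No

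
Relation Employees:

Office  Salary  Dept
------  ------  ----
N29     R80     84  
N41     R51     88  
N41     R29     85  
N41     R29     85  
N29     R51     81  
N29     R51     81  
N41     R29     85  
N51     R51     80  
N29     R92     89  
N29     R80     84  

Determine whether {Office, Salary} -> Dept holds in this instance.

(Office=N29, Salary=R80): 2 rows → Dept = 84, 84 ✓
(Office=N41, Salary=R51): 1 row → Dept = 88 ✓
(Office=N41, Salary=R29): 3 rows → Dept = 85, 85, 85 ✓
(Office=N29, Salary=R51): 2 rows → Dept = 81, 81 ✓
(Office=N51, Salary=R51): 1 row → Dept = 80 ✓
(Office=N29, Salary=R92): 1 row → Dept = 89 ✓
Every {Office, Salary} value is associated with a single Dept value, so {Office, Salary} -> Dept holds.

Yes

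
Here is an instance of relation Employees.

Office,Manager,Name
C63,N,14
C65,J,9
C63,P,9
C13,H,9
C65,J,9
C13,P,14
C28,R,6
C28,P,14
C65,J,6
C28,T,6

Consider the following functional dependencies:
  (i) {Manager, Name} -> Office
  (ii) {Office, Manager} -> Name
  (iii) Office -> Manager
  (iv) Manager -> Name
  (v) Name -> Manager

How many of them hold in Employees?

0

(i) {Manager, Name} -> Office: (Manager=P, Name=14): 2 rows → Office takes values {C13, C28} — violation — fails.
(ii) {Office, Manager} -> Name: (Office=C65, Manager=J): 3 rows → Name takes values {9, 6} — violation — fails.
(iii) Office -> Manager: Office=C63: 2 rows → Manager takes values {N, P} — violation; Office=C13: 2 rows → Manager takes values {H, P} — violation; Office=C28: 3 rows → Manager takes values {R, P, T} — violation — fails.
(iv) Manager -> Name: Manager=J: 3 rows → Name takes values {9, 6} — violation; Manager=P: 3 rows → Name takes values {9, 14} — violation — fails.
(v) Name -> Manager: Name=14: 3 rows → Manager takes values {N, P} — violation; Name=9: 4 rows → Manager takes values {J, P, H} — violation; Name=6: 3 rows → Manager takes values {R, J, T} — violation — fails.
None of the 5 dependencies hold.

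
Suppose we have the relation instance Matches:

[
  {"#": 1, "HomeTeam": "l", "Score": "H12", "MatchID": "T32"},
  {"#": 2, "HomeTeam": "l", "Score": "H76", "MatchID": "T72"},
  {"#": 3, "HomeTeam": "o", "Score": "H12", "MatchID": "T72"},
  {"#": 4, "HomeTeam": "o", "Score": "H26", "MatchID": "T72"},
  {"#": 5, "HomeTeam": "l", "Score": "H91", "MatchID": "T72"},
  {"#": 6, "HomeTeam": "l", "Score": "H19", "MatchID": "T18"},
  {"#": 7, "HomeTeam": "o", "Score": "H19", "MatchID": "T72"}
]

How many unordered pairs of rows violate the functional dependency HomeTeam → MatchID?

HomeTeam=l: violating pairs (1,2), (1,5), (1,6), (2,6), (5,6) — 5 pairs.
HomeTeam=o: all 3 rows agree on MatchID — 0 pairs.

5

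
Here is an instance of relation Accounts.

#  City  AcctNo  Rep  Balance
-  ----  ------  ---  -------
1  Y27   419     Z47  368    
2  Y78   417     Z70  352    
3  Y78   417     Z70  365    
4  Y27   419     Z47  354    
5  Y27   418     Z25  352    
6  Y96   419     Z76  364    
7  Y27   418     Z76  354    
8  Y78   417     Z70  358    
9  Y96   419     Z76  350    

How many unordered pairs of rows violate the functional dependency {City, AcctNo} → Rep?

1

(City=Y27, AcctNo=419): all 2 rows agree on Rep — 0 pairs.
(City=Y78, AcctNo=417): all 3 rows agree on Rep — 0 pairs.
(City=Y27, AcctNo=418): violating pairs (5,7) — 1 pair.
(City=Y96, AcctNo=419): all 2 rows agree on Rep — 0 pairs.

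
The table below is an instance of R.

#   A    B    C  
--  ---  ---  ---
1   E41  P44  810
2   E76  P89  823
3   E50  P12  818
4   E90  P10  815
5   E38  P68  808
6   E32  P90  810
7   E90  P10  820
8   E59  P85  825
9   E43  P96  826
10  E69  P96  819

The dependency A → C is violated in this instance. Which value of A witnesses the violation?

A=E41: row 1 → C = 810 ✓
A=E76: row 2 → C = 823 ✓
A=E50: row 3 → C = 818 ✓
A=E90: rows 4, 7 → C takes values {815, 820} — violation
A=E38: row 5 → C = 808 ✓
A=E32: row 6 → C = 810 ✓
A=E59: row 8 → C = 825 ✓
A=E43: row 9 → C = 826 ✓
A=E69: row 10 → C = 819 ✓
The only A value with inconsistent C is A=E90.

E90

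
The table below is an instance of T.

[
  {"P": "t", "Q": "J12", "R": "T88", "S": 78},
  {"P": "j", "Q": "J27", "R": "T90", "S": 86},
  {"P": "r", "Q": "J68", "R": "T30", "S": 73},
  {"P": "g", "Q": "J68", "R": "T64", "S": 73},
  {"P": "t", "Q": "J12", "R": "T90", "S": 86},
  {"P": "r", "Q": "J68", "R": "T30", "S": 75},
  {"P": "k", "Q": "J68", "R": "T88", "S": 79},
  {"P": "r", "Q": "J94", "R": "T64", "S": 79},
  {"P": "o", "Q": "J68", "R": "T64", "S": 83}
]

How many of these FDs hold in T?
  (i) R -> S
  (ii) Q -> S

0

(i) R -> S: R=T88: 2 rows → S takes values {78, 79} — violation; R=T30: 2 rows → S takes values {73, 75} — violation; R=T64: 3 rows → S takes values {73, 79, 83} — violation — fails.
(ii) Q -> S: Q=J12: 2 rows → S takes values {78, 86} — violation; Q=J68: 5 rows → S takes values {73, 75, 79, 83} — violation — fails.
None of the 2 dependencies hold.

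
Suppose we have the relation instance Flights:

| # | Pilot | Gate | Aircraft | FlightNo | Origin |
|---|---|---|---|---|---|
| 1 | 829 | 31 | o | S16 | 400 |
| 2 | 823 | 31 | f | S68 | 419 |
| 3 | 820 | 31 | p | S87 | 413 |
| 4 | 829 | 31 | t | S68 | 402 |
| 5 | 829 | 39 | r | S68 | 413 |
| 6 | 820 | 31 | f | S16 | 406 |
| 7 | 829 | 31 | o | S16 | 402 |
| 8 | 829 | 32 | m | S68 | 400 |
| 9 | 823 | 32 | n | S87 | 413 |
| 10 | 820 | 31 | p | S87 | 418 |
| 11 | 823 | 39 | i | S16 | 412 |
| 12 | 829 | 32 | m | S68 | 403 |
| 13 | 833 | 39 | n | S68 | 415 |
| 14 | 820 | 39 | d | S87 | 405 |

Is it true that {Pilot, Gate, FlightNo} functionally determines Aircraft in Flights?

Yes

(Pilot=829, Gate=31, FlightNo=S16): rows 1, 7 → Aircraft = o, o ✓
(Pilot=823, Gate=31, FlightNo=S68): row 2 → Aircraft = f ✓
(Pilot=820, Gate=31, FlightNo=S87): rows 3, 10 → Aircraft = p, p ✓
(Pilot=829, Gate=31, FlightNo=S68): row 4 → Aircraft = t ✓
(Pilot=829, Gate=39, FlightNo=S68): row 5 → Aircraft = r ✓
(Pilot=820, Gate=31, FlightNo=S16): row 6 → Aircraft = f ✓
(Pilot=829, Gate=32, FlightNo=S68): rows 8, 12 → Aircraft = m, m ✓
(Pilot=823, Gate=32, FlightNo=S87): row 9 → Aircraft = n ✓
(Pilot=823, Gate=39, FlightNo=S16): row 11 → Aircraft = i ✓
(Pilot=833, Gate=39, FlightNo=S68): row 13 → Aircraft = n ✓
(Pilot=820, Gate=39, FlightNo=S87): row 14 → Aircraft = d ✓
Every {Pilot, Gate, FlightNo} value is associated with a single Aircraft value, so {Pilot, Gate, FlightNo} -> Aircraft holds.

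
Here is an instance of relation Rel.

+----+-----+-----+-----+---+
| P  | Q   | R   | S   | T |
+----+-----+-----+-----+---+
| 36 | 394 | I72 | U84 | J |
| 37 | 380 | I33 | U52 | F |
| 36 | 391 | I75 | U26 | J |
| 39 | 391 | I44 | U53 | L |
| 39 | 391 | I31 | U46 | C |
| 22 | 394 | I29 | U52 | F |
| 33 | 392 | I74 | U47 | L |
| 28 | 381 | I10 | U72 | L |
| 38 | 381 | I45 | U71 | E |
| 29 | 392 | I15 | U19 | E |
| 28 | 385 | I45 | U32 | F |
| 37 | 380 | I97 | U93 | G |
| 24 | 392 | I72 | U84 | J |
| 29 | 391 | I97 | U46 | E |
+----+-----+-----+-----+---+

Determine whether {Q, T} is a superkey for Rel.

Yes

All 14 rows have distinct {Q, T} values, so {Q, T} → (all attributes) holds and {Q, T} is a superkey.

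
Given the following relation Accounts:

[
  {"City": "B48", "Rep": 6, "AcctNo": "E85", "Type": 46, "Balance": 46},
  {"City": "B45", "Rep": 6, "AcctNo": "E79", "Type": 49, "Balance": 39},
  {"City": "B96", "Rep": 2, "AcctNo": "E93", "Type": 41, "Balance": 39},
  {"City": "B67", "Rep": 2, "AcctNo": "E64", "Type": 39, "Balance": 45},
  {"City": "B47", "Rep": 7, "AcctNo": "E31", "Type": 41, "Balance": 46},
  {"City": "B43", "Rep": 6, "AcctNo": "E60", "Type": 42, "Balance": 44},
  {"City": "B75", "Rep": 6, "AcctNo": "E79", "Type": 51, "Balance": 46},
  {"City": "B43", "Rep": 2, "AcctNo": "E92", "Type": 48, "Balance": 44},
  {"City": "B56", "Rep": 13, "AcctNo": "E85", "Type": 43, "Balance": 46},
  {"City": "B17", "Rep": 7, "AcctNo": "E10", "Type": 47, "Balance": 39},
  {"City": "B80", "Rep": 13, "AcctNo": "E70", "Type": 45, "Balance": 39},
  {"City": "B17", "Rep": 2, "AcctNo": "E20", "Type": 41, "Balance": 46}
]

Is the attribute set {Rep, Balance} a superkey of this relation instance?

No

Two distinct rows share (Rep=6, Balance=46), so {Rep, Balance} does not determine every attribute — not a superkey.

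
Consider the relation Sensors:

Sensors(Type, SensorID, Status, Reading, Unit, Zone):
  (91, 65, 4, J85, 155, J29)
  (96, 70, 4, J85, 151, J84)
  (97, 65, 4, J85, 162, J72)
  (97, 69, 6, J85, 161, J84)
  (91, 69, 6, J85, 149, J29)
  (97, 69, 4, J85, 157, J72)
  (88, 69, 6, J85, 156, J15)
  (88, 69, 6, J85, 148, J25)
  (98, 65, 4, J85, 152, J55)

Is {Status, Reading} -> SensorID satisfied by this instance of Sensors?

No

(Status=4, Reading=J85): 5 rows → SensorID takes values {65, 70, 69} — violation
(Status=6, Reading=J85): 4 rows → SensorID = 69, 69, 69, 69 ✓
Two rows agree on {Status, Reading} but differ on SensorID, so {Status, Reading} -> SensorID does not hold.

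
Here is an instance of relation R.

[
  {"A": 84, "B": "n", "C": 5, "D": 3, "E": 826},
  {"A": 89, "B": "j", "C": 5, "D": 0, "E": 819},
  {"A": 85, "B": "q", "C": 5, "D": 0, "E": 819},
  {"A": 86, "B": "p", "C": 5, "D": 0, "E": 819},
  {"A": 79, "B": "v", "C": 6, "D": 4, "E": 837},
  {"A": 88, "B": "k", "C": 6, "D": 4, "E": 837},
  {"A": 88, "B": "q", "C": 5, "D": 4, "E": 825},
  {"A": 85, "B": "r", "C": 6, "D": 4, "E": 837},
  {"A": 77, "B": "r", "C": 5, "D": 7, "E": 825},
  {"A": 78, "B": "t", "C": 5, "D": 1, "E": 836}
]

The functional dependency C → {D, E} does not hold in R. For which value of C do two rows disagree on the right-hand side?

C=5: 7 rows → {D,E} takes values {(3, 826), (0, 819), (4, 825), (7, 825), (1, 836)} — violation
C=6: 3 rows → {D,E} = (4, 837), (4, 837), (4, 837) ✓
The only C value with inconsistent RHS is C=5.

5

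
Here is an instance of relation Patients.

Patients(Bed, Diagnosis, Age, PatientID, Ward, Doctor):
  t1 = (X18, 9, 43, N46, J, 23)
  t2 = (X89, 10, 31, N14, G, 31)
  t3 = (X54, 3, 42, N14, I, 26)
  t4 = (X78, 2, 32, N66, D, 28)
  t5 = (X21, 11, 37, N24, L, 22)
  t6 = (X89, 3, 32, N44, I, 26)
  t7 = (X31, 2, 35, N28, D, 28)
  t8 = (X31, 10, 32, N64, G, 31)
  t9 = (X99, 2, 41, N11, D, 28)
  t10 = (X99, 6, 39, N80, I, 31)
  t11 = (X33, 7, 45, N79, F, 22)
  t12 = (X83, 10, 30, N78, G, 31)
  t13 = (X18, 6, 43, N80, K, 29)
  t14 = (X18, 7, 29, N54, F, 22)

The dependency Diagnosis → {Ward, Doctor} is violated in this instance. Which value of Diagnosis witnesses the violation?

6

Diagnosis=9: row 1 → {Ward,Doctor} = (J, 23) ✓
Diagnosis=10: rows 2, 8, 12 → {Ward,Doctor} = (G, 31), (G, 31), (G, 31) ✓
Diagnosis=3: rows 3, 6 → {Ward,Doctor} = (I, 26), (I, 26) ✓
Diagnosis=2: rows 4, 7, 9 → {Ward,Doctor} = (D, 28), (D, 28), (D, 28) ✓
Diagnosis=11: row 5 → {Ward,Doctor} = (L, 22) ✓
Diagnosis=6: rows 10, 13 → {Ward,Doctor} takes values {(I, 31), (K, 29)} — violation
Diagnosis=7: rows 11, 14 → {Ward,Doctor} = (F, 22), (F, 22) ✓
The only Diagnosis value with inconsistent RHS is Diagnosis=6.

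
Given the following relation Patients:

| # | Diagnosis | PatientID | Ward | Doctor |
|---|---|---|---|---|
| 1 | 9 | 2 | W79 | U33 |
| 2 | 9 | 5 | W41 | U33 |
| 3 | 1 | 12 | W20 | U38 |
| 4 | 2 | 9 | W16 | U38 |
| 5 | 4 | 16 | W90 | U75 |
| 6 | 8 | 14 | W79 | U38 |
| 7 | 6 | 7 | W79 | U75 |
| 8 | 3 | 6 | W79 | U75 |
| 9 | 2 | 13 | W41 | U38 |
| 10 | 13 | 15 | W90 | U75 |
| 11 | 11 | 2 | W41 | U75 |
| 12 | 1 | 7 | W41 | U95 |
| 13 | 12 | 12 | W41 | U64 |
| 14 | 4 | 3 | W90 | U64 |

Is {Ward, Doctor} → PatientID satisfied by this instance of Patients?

(Ward=W79, Doctor=U33): row 1 → PatientID = 2 ✓
(Ward=W41, Doctor=U33): row 2 → PatientID = 5 ✓
(Ward=W20, Doctor=U38): row 3 → PatientID = 12 ✓
(Ward=W16, Doctor=U38): row 4 → PatientID = 9 ✓
(Ward=W90, Doctor=U75): rows 5, 10 → PatientID takes values {16, 15} — violation
(Ward=W79, Doctor=U38): row 6 → PatientID = 14 ✓
(Ward=W79, Doctor=U75): rows 7, 8 → PatientID takes values {7, 6} — violation
(Ward=W41, Doctor=U38): row 9 → PatientID = 13 ✓
(Ward=W41, Doctor=U75): row 11 → PatientID = 2 ✓
(Ward=W41, Doctor=U95): row 12 → PatientID = 7 ✓
(Ward=W41, Doctor=U64): row 13 → PatientID = 12 ✓
(Ward=W90, Doctor=U64): row 14 → PatientID = 3 ✓
Two rows agree on {Ward, Doctor} but differ on PatientID, so {Ward, Doctor} → PatientID does not hold.

No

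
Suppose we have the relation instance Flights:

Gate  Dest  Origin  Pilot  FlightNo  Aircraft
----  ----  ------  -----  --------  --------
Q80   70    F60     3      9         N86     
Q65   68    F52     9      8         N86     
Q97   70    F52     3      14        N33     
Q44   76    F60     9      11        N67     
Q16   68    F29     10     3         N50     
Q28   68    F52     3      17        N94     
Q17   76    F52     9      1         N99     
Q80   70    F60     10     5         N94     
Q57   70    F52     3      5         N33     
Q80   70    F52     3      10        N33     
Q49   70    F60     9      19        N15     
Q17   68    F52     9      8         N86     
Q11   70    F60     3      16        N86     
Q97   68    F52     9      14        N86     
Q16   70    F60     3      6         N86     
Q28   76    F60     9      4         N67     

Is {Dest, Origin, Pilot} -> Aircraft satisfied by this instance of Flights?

(Dest=70, Origin=F60, Pilot=3): 3 rows → Aircraft = N86, N86, N86 ✓
(Dest=68, Origin=F52, Pilot=9): 3 rows → Aircraft = N86, N86, N86 ✓
(Dest=70, Origin=F52, Pilot=3): 3 rows → Aircraft = N33, N33, N33 ✓
(Dest=76, Origin=F60, Pilot=9): 2 rows → Aircraft = N67, N67 ✓
(Dest=68, Origin=F29, Pilot=10): 1 row → Aircraft = N50 ✓
(Dest=68, Origin=F52, Pilot=3): 1 row → Aircraft = N94 ✓
(Dest=76, Origin=F52, Pilot=9): 1 row → Aircraft = N99 ✓
(Dest=70, Origin=F60, Pilot=10): 1 row → Aircraft = N94 ✓
(Dest=70, Origin=F60, Pilot=9): 1 row → Aircraft = N15 ✓
Every {Dest, Origin, Pilot} value is associated with a single Aircraft value, so {Dest, Origin, Pilot} -> Aircraft holds.

Yes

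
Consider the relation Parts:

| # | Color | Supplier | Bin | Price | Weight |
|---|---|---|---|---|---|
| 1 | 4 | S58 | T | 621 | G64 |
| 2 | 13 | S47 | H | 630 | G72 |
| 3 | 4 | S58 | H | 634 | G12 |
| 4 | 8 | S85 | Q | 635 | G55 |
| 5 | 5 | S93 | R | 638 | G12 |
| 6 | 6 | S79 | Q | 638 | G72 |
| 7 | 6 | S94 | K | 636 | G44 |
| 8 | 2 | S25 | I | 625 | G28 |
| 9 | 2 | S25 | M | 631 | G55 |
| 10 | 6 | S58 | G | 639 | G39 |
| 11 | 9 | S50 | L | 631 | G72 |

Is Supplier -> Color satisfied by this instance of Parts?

Supplier=S58: rows 1, 3, 10 → Color takes values {4, 6} — violation
Supplier=S47: row 2 → Color = 13 ✓
Supplier=S85: row 4 → Color = 8 ✓
Supplier=S93: row 5 → Color = 5 ✓
Supplier=S79: row 6 → Color = 6 ✓
Supplier=S94: row 7 → Color = 6 ✓
Supplier=S25: rows 8, 9 → Color = 2, 2 ✓
Supplier=S50: row 11 → Color = 9 ✓
Two rows agree on Supplier but differ on Color, so Supplier -> Color does not hold.

No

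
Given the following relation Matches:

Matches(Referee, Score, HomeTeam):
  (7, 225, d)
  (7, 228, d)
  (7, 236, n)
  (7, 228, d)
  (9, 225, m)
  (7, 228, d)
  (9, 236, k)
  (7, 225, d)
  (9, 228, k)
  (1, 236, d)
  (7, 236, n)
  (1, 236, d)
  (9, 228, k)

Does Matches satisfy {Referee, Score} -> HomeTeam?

Yes

(Referee=7, Score=225): 2 rows → HomeTeam = d, d ✓
(Referee=7, Score=228): 3 rows → HomeTeam = d, d, d ✓
(Referee=7, Score=236): 2 rows → HomeTeam = n, n ✓
(Referee=9, Score=225): 1 row → HomeTeam = m ✓
(Referee=9, Score=236): 1 row → HomeTeam = k ✓
(Referee=9, Score=228): 2 rows → HomeTeam = k, k ✓
(Referee=1, Score=236): 2 rows → HomeTeam = d, d ✓
Every {Referee, Score} value is associated with a single HomeTeam value, so {Referee, Score} -> HomeTeam holds.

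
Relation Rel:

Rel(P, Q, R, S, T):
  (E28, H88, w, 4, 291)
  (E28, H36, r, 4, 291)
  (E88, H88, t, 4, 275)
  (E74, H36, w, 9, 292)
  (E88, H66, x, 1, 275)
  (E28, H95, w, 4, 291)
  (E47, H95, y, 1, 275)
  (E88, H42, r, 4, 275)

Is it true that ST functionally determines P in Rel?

(S=4, T=291): 3 rows → P = E28, E28, E28 ✓
(S=4, T=275): 2 rows → P = E88, E88 ✓
(S=9, T=292): 1 row → P = E74 ✓
(S=1, T=275): 2 rows → P takes values {E88, E47} — violation
Two rows agree on ST but differ on P, so ST -> P does not hold.

No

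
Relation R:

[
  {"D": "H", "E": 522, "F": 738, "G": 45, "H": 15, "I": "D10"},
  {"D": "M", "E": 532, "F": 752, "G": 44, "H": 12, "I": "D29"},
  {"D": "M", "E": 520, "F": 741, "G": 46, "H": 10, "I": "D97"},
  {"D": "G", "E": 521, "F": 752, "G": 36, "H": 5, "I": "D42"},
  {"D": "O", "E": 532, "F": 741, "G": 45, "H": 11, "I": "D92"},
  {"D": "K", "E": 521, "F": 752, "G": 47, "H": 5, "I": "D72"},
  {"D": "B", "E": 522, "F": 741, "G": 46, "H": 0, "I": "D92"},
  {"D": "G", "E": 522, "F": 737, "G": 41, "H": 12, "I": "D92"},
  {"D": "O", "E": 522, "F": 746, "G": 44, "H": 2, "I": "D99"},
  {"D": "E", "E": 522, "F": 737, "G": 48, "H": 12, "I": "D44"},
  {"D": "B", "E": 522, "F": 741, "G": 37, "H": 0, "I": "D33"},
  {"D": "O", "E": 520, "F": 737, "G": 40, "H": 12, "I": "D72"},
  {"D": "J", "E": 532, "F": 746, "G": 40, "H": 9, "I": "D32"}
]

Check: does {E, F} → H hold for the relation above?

Yes

(E=522, F=738): 1 row → H = 15 ✓
(E=532, F=752): 1 row → H = 12 ✓
(E=520, F=741): 1 row → H = 10 ✓
(E=521, F=752): 2 rows → H = 5, 5 ✓
(E=532, F=741): 1 row → H = 11 ✓
(E=522, F=741): 2 rows → H = 0, 0 ✓
(E=522, F=737): 2 rows → H = 12, 12 ✓
(E=522, F=746): 1 row → H = 2 ✓
(E=520, F=737): 1 row → H = 12 ✓
(E=532, F=746): 1 row → H = 9 ✓
Every {E, F} value is associated with a single H value, so {E, F} → H holds.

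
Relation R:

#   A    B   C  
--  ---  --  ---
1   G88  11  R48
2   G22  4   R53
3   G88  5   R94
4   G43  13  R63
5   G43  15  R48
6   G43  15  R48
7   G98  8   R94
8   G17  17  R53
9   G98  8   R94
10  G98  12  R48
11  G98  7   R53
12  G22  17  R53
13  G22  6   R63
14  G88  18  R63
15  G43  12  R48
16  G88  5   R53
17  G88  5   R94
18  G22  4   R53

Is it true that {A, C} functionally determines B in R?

(A=G88, C=R48): row 1 → B = 11 ✓
(A=G22, C=R53): rows 2, 12, 18 → B takes values {4, 17} — violation
(A=G88, C=R94): rows 3, 17 → B = 5, 5 ✓
(A=G43, C=R63): row 4 → B = 13 ✓
(A=G43, C=R48): rows 5, 6, 15 → B takes values {15, 12} — violation
(A=G98, C=R94): rows 7, 9 → B = 8, 8 ✓
(A=G17, C=R53): row 8 → B = 17 ✓
(A=G98, C=R48): row 10 → B = 12 ✓
(A=G98, C=R53): row 11 → B = 7 ✓
(A=G22, C=R63): row 13 → B = 6 ✓
(A=G88, C=R63): row 14 → B = 18 ✓
(A=G88, C=R53): row 16 → B = 5 ✓
Two rows agree on {A, C} but differ on B, so {A, C} → B does not hold.

No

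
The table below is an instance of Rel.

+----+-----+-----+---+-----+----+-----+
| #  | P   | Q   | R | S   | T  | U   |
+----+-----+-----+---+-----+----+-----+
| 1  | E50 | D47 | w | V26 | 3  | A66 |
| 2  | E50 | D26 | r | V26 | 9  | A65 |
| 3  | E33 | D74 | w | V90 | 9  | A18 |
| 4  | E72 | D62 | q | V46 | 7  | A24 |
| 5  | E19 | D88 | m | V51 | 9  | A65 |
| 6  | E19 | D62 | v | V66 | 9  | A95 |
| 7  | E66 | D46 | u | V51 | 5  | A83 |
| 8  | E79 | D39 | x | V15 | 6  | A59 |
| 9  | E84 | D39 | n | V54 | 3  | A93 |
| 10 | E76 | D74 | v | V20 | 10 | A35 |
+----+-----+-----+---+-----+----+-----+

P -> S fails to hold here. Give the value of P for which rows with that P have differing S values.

P=E50: rows 1, 2 → S = V26, V26 ✓
P=E33: row 3 → S = V90 ✓
P=E72: row 4 → S = V46 ✓
P=E19: rows 5, 6 → S takes values {V51, V66} — violation
P=E66: row 7 → S = V51 ✓
P=E79: row 8 → S = V15 ✓
P=E84: row 9 → S = V54 ✓
P=E76: row 10 → S = V20 ✓
The only P value with inconsistent S is P=E19.

E19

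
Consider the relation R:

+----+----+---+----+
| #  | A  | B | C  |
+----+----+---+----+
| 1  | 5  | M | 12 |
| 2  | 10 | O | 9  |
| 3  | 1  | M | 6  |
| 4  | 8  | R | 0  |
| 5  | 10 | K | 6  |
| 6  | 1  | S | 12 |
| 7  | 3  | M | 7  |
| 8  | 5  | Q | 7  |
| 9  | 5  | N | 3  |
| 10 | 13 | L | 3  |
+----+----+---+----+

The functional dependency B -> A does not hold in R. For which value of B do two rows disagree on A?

B=M: rows 1, 3, 7 → A takes values {5, 1, 3} — violation
B=O: row 2 → A = 10 ✓
B=R: row 4 → A = 8 ✓
B=K: row 5 → A = 10 ✓
B=S: row 6 → A = 1 ✓
B=Q: row 8 → A = 5 ✓
B=N: row 9 → A = 5 ✓
B=L: row 10 → A = 13 ✓
The only B value with inconsistent A is B=M.

M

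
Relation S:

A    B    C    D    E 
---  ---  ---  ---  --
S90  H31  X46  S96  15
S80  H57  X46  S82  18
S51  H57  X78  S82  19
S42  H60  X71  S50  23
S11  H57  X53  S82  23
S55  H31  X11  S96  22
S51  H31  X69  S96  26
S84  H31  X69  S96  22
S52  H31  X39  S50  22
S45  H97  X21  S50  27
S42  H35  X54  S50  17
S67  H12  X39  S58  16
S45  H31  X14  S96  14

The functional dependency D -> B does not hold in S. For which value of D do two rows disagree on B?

D=S96: 5 rows → B = H31, H31, H31, H31, H31 ✓
D=S82: 3 rows → B = H57, H57, H57 ✓
D=S50: 4 rows → B takes values {H60, H31, H97, H35} — violation
D=S58: 1 row → B = H12 ✓
The only D value with inconsistent B is D=S50.

S50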